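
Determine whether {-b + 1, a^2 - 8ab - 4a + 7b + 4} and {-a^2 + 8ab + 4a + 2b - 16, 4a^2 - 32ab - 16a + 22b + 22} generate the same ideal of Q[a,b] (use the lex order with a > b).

No, the ideals differ.

Since reduced Gröbner bases are canonical representatives of ideals under a given ordering, it suffices to compute and compare them.
Buchberger on the first generating set:
f_1 = -b + 1, LT = b.
f_2 = a^2 - 8ab - 4a + 7b + 4, LT = a^2.

The S-polynomials (S(f_1,f_2)) all reduce to 0 modulo the current basis, so we have a Gröbner basis.
Inter-reduce: drop elements whose leading term is divisible by another's, tail-reduce, and make monic.
Reduced Gröbner basis: {a^2 - 12a + 11, b - 1}.

Buchberger on the second generating set:
h_1 = -a^2 + 8ab + 4a + 2b - 16, LT = a^2.
h_2 = 4a^2 - 32ab - 16a + 22b + 22, LT = a^2.

S(h_1,h_2): lcm = a^2. S = -15/2b + 21/2.
  leading term b: no divisor's leading term divides it; move -15/2b to the remainder.
  leading term 1: no divisor's leading term divides it; move 21/2 to the remainder.
  remainder -15/2b + 21/2 ≠ 0; add k_3 = -15/2b + 21/2 to the basis.

The other S-polynomials (S(h_1,k_3), S(h_2,k_3)) all reduce to 0 modulo the current basis, so we have a Gröbner basis.
Inter-reduce: drop elements whose leading term is divisible by another's, tail-reduce, and make monic.
Reduced Gröbner basis: {a^2 - 76/5a + 66/5, b - 7/5}.

Since the reduced bases disagree, the two ideals are not the same.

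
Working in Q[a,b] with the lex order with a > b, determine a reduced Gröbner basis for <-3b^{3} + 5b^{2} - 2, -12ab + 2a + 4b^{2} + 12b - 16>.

G = {a - \tfrac{50}{27}b^{2} + \tfrac{22}{9}b - \tfrac{16}{27}, b^{3} - \tfrac{5}{3}b^{2} + \tfrac{2}{3}}

f_1 = -3b^{3} + 5b^{2} - 2, LT = b^{3}.
f_2 = -12ab + 2a + 4b^{2} + 12b - 16, LT = ab.

S(f_1,f_2): lcm = ab^{3}. S = -\tfrac{3}{2}ab^{2} + \tfrac{2}{3}a + \tfrac{1}{3}b^{4} + b^{3} - \tfrac{4}{3}b^{2}.
  leading term ab^{2}: subtract (\tfrac{1}{8}b)·f_2 from -\tfrac{3}{2}ab^{2} + \tfrac{2}{3}a + \tfrac{1}{3}b^{4} + b^{3} - \tfrac{4}{3}b^{2} → -\tfrac{1}{4}ab + \tfrac{2}{3}a + \tfrac{1}{3}b^{4} + \tfrac{1}{2}b^{3} - \tfrac{17}{6}b^{2} + 2b
  leading term ab: subtract (\tfrac{1}{48})·f_2 from -\tfrac{1}{4}ab + \tfrac{2}{3}a + \tfrac{1}{3}b^{4} + \tfrac{1}{2}b^{3} - \tfrac{17}{6}b^{2} + 2b → \tfrac{5}{8}a + \tfrac{1}{3}b^{4} + \tfrac{1}{2}b^{3} - \tfrac{35}{12}b^{2} + \tfrac{7}{4}b + \tfrac{1}{3}
  leading term a: no divisor's leading term divides it; move \tfrac{5}{8}a to the remainder.
  leading term b^{4}: subtract (-\tfrac{1}{9}b)·f_1 from \tfrac{1}{3}b^{4} + \tfrac{1}{2}b^{3} - \tfrac{35}{12}b^{2} + \tfrac{7}{4}b + \tfrac{1}{3} → \tfrac{19}{18}b^{3} - \tfrac{35}{12}b^{2} + \tfrac{55}{36}b + \tfrac{1}{3}
  leading term b^{3}: subtract (-\tfrac{19}{54})·f_1 from \tfrac{19}{18}b^{3} - \tfrac{35}{12}b^{2} + \tfrac{55}{36}b + \tfrac{1}{3} → -\tfrac{125}{108}b^{2} + \tfrac{55}{36}b - \tfrac{10}{27}
  leading term b^{2}: no divisor's leading term divides it; move -\tfrac{125}{108}b^{2} to the remainder.
  leading term b: no divisor's leading term divides it; move \tfrac{55}{36}b to the remainder.
  leading term 1: no divisor's leading term divides it; move -\tfrac{10}{27} to the remainder.
  remainder \tfrac{5}{8}a - \tfrac{125}{108}b^{2} + \tfrac{55}{36}b - \tfrac{10}{27} ≠ 0; add g_3 = \tfrac{5}{8}a - \tfrac{125}{108}b^{2} + \tfrac{55}{36}b - \tfrac{10}{27} to the basis.

The other S-polynomials (S(f_1,g_3), S(f_2,g_3)) all reduce to 0 modulo the current basis, so we have a Gröbner basis.
Inter-reduce: drop elements whose leading term is divisible by another's, tail-reduce, and make monic.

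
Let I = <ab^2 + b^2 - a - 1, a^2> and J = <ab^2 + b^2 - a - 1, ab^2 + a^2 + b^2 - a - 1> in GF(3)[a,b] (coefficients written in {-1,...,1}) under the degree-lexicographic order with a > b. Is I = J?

Yes, the ideals are equal.

For a fixed monomial order, each ideal has a unique reduced Gröbner basis; comparing bases decides equality.
Buchberger on the first generating set:
f_1 = ab^2 + b^2 - a - 1, LT = ab^2.
f_2 = a^2, LT = a^2.

S(f_1,f_2): lcm = a^2b^2. S = ab^2 - a^2 - a.
  leading term ab^2: subtract (1)·f_1 from ab^2 - a^2 - a → -a^2 - b^2 + 1
  leading term a^2: subtract (-1)·f_2 from -a^2 - b^2 + 1 → -b^2 + 1
  leading term b^2: no divisor's leading term divides it; move -b^2 to the remainder.
  leading term 1: no divisor's leading term divides it; move 1 to the remainder.
  remainder -b^2 + 1 ≠ 0; add g_3 = -b^2 + 1 to the basis.

S(f_1,g_3): lcm = ab^2. S = b^2 - 1.
  leading term b^2: subtract (-1)·g_3 from b^2 - 1 → 0
  remainder 0.

S(f_2,g_3): leading monomials are coprime, so the S-polynomial reduces to 0 (Buchberger's first criterion).
Every S-polynomial of the final basis reduces to 0, so we have a Gröbner basis.
Inter-reduce: drop elements whose leading term is divisible by another's, tail-reduce, and make monic.
Reduced Gröbner basis: {a^2, b^2 - 1}.

Buchberger on the second generating set:
h_1 = ab^2 + b^2 - a - 1, LT = ab^2.
h_2 = ab^2 + a^2 + b^2 - a - 1, LT = ab^2.

S(h_1,h_2): lcm = ab^2. S = -a^2.
  leading term a^2: no divisor's leading term divides it; move -a^2 to the remainder.
  remainder -a^2 ≠ 0; add k_3 = -a^2 to the basis.

S(h_1,k_3): lcm = a^2b^2. S = ab^2 - a^2 - a.
  leading term ab^2: subtract (1)·h_1 from ab^2 - a^2 - a → -a^2 - b^2 + 1
  leading term a^2: subtract (1)·k_3 from -a^2 - b^2 + 1 → -b^2 + 1
  leading term b^2: no divisor's leading term divides it; move -b^2 to the remainder.
  leading term 1: no divisor's leading term divides it; move 1 to the remainder.
  remainder -b^2 + 1 ≠ 0; add k_4 = -b^2 + 1 to the basis.

S(h_2,k_3): lcm = a^2b^2. S = a^3 + ab^2 - a^2 - a.
  leading term a^3: subtract (-a)·k_3 from a^3 + ab^2 - a^2 - a → ab^2 - a^2 - a
  leading term ab^2: subtract (1)·h_1 from ab^2 - a^2 - a → -a^2 - b^2 + 1
  leading term a^2: subtract (1)·k_3 from -a^2 - b^2 + 1 → -b^2 + 1
  leading term b^2: subtract (1)·k_4 from -b^2 + 1 → 0
  remainder 0.

S(h_1,k_4): lcm = ab^2. S = b^2 - 1.
  leading term b^2: subtract (-1)·k_4 from b^2 - 1 → 0
  remainder 0.

S(h_2,k_4): lcm = ab^2. S = a^2 + b^2 - 1.
  leading term a^2: subtract (-1)·k_3 from a^2 + b^2 - 1 → b^2 - 1
  leading term b^2: subtract (-1)·k_4 from b^2 - 1 → 0
  remainder 0.

S(k_3,k_4): leading monomials are coprime, so the S-polynomial reduces to 0 (Buchberger's first criterion).
Every S-polynomial of the final basis reduces to 0, so we have a Gröbner basis.
Inter-reduce: drop elements whose leading term is divisible by another's, tail-reduce, and make monic.
Reduced Gröbner basis: {a^2, b^2 - 1}.

Same reduced basis, so the two generating sets span the same ideal.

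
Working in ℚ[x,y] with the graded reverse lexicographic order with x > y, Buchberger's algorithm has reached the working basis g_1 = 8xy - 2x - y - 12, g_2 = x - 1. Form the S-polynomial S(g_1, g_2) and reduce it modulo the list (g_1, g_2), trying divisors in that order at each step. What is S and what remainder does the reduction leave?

lcm(LM(g_1), LM(g_2)) = xy.
S = (lcm/LT(g_1))·g_1 − (lcm/LT(g_2))·g_2 = -¼x + ⅞y - 3/2.
Reduce S modulo (g_1, g_2) in that order:
  leading term x: subtract (-¼)·g_2 from -¼x + ⅞y - 3/2 → ⅞y - 7/4
  leading term y: no divisor's leading term divides it; move ⅞y to the remainder.
  leading term 1: no divisor's leading term divides it; move -7/4 to the remainder.
The remainder ⅞y - 7/4 is nonzero, so it would be added as the next basis element.
This is the inner loop of Buchberger's algorithm — each nonzero remainder becomes a new basis element.

S(g_1, g_2) = -¼x + ⅞y - 3/2; remainder on division = ⅞y - 7/4.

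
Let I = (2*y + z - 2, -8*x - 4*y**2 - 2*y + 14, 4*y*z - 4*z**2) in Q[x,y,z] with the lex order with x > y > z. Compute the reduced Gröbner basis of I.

The reduced Gröbner basis is the canonical form of the ideal for this ordering.

f_1 = 2*y + z - 2, LT = y.
f_2 = -8*x - 4*y**2 - 2*y + 14, LT = x.
f_3 = 4*y*z - 4*z**2, LT = y*z.

S(f_1,f_3): lcm = y*z. S = 3/2*z**2 - z.
  leading term z**2: no divisor's leading term divides it; move 3/2*z**2 to the remainder.
  leading term z: no divisor's leading term divides it; move -z to the remainder.
  remainder 3/2*z**2 - z ≠ 0; add g_4 = 3/2*z**2 - z to the basis.

The other S-polynomials (S(f_1,f_2), S(f_2,f_3), S(f_1,g_4), S(f_2,g_4), S(f_3,g_4)) all reduce to 0 modulo the current basis, so we have a Gröbner basis.
Inter-reduce: drop elements whose leading term is divisible by another's, tail-reduce, and make monic.

G = {x - 13/24*z - 1, y + 1/2*z - 1, z**2 - 2/3*z}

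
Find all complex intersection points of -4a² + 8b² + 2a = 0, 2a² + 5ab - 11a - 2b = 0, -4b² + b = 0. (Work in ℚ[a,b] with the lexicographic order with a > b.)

Compute a lex Gröbner basis by Buchberger's algorithm.
f_1 = -4a² + 2a + 8b², LT = a².
f_2 = 2a² + 5ab - 11a - 2b, LT = a².
f_3 = -4b² + b, LT = b².

S(f_1,f_2): lcm = a². S = -5/2ab + 5a - 2b² + b.
  leading term ab: no divisor's leading term divides it; move -5/2ab to the remainder.
  leading term a: no divisor's leading term divides it; move 5a to the remainder.
  leading term b²: subtract (½)·f_3 from -2b² + b → ½b
  leading term b: no divisor's leading term divides it; move ½b to the remainder.
  remainder -5/2ab + 5a + ½b ≠ 0; add h_4 = -5/2ab + 5a + ½b to the basis.

S(f_1,h_4): lcm = a²b. S = 2a² - 3/10ab - 2b³.
  leading term a²: subtract (-½)·f_1 from 2a² - 3/10ab - 2b³ → -3/10ab + a - 2b³ + 4b²
  leading term ab: subtract (3/25)·h_4 from -3/10ab + a - 2b³ + 4b² → ⅖a - 2b³ + 4b² - 3/50b
  leading term a: no divisor's leading term divides it; move ⅖a to the remainder.
  leading term b³: subtract (½b)·f_3 from -2b³ + 4b² - 3/50b → 7/2b² - 3/50b
  leading term b²: subtract (-⅞)·f_3 from 7/2b² - 3/50b → 163/200b
  leading term b: no divisor's leading term divides it; move 163/200b to the remainder.
  remainder ⅖a + 163/200b ≠ 0; add h_5 = ⅖a + 163/200b to the basis.

S(f_2,h_4): lcm = a²b. S = 2a² + 5/2ab² - 53/10ab - b².
  leading term a²: subtract (-½)·f_1 from 2a² + 5/2ab² - 53/10ab - b² → 5/2ab² - 53/10ab + a + 3b²
  leading term ab²: subtract (-⅝a)·f_3 from 5/2ab² - 53/10ab + a + 3b² → -187/40ab + a + 3b²
  leading term ab: subtract (187/100)·h_4 from -187/40ab + a + 3b² → -167/20a + 3b² - 187/200b
  leading term a: subtract (-167/8)·h_5 from -167/20a + 3b² - 187/200b → 3b² + 1029/64b
  leading term b²: subtract (-¾)·f_3 from 3b² + 1029/64b → 1077/64b
  leading term b: no divisor's leading term divides it; move 1077/64b to the remainder.
  remainder 1077/64b ≠ 0; add h_6 = 1077/64b to the basis.

The other S-polynomials (S(f_1,f_3), S(f_2,f_3), S(f_3,h_4), S(f_1,h_5), S(f_2,h_5), S(f_3,h_5), S(h_4,h_5), S(f_1,h_6), S(f_2,h_6), S(f_3,h_6), S(h_4,h_6), S(h_5,h_6)) all reduce to 0 modulo the current basis, so we have a Gröbner basis.
Inter-reduce: drop elements whose leading term is divisible by another's, tail-reduce, and make monic.
Reduced Gröbner basis: {a, b}.

Elimination: the polynomial b lies in the elimination ideal for b, so b ∈ {0}. For each such b, the remaining basis elements (now univariate) give the rest of the solution.
  b = 0: the earlier basis element becomes a = 0, giving a = 0 — point (0, 0).
This is the nonlinear analogue of row-reducing a linear system.

{(0, 0)}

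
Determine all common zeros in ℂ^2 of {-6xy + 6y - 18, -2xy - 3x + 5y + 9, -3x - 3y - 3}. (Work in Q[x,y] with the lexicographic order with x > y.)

{(2, -3)}

Compute a lex Gröbner basis by Buchberger's algorithm.
f_1 = -6xy + 6y - 18, LT = xy.
f_2 = -2xy - 3x + 5y + 9, LT = xy.
f_3 = -3x - 3y - 3, LT = x.

S(f_1,f_2): lcm = xy. S = -3/2x + 3/2y + 15/2.
  leading term x: subtract (1/2)·f_3 from -3/2x + 3/2y + 15/2 → 3y + 9
  leading term y: no divisor's leading term divides it; move 3y to the remainder.
  leading term 1: no divisor's leading term divides it; move 9 to the remainder.
  remainder 3y + 9 ≠ 0; add h_4 = 3y + 9 to the basis.

S(f_1,f_3): lcm = xy. S = -y^2 - 2y + 3.
  leading term y^2: subtract (-1/3y)·h_4 from -y^2 - 2y + 3 → y + 3
  leading term y: subtract (1/3)·h_4 from y + 3 → 0
  remainder 0.

S(f_2,f_3): lcm = xy. S = 3/2x - y^2 - 7/2y - 9/2.
  leading term x: subtract (-1/2)·f_3 from 3/2x - y^2 - 7/2y - 9/2 → -y^2 - 5y - 6
  leading term y^2: subtract (-1/3y)·h_4 from -y^2 - 5y - 6 → -2y - 6
  leading term y: subtract (-2/3)·h_4 from -2y - 6 → 0
  remainder 0.

S(f_1,h_4): lcm = xy. S = -3x - y + 3.
  leading term x: subtract (1)·f_3 from -3x - y + 3 → 2y + 6
  leading term y: subtract (2/3)·h_4 from 2y + 6 → 0
  remainder 0.

S(f_2,h_4): lcm = xy. S = -3/2x - 5/2y - 9/2.
  leading term x: subtract (1/2)·f_3 from -3/2x - 5/2y - 9/2 → -y - 3
  leading term y: subtract (-1/3)·h_4 from -y - 3 → 0
  remainder 0.

S(f_3,h_4): leading monomials are coprime, so the S-polynomial reduces to 0 (Buchberger's first criterion).
Every S-polynomial of the final basis reduces to 0, so we have a Gröbner basis.
Inter-reduce: drop elements whose leading term is divisible by another's, tail-reduce, and make monic.
Reduced Gröbner basis: {x - 2, y + 3}.

The lex basis is triangular: the last element involves only y. Solving y + 3 = 0 gives y ∈ {-3}; substituting each value into the earlier elements determines the remaining variables.
  y = -3: the earlier basis element becomes x - 2 = 0, giving x = 2 — point (2, -3).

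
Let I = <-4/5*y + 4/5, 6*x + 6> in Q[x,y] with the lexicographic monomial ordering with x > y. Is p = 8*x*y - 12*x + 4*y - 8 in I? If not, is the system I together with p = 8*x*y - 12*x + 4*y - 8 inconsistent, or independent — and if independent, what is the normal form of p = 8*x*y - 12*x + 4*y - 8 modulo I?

8*x*y - 12*x + 4*y - 8 lies in I (it reduces to 0).

First compute the reduced Gröbner basis of I by Buchberger's algorithm.
f_1 = -4/5*y + 4/5, LT = y.
f_2 = 6*x + 6, LT = x.

The S-polynomials (S(f_1,f_2)) all reduce to 0 modulo the current basis, so we have a Gröbner basis.
Inter-reduce: drop elements whose leading term is divisible by another's, tail-reduce, and make monic.
Reduced Gröbner basis: {x + 1, y - 1}.
Label its elements g_1 = x + 1, g_2 = y - 1.

Reduce p = 8*x*y - 12*x + 4*y - 8 modulo G:
  leading term x*y: subtract (8*y)·g_1 from 8*x*y - 12*x + 4*y - 8 → -12*x - 4*y - 8
  leading term x: subtract (-12)·g_1 from -12*x - 4*y - 8 → -4*y + 4
  leading term y: subtract (-4)·g_2 from -4*y + 4 → 0
  normal form = 0.
Since the normal form is 0, p ∈ I.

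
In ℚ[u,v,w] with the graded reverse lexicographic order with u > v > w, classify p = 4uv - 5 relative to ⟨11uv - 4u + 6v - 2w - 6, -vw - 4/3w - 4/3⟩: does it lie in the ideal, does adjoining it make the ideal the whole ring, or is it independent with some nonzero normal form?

4uv - 5 is independent of I; its normal form modulo I is 16/11u - 24/11v + 8/11w - 31/11.

First compute the reduced Gröbner basis of I by Buchberger's algorithm.
f_1 = 11uv - 4u + 6v - 2w - 6, LT = uv.
f_2 = -vw - 4/3w - 4/3, LT = vw.

S(f_1,f_2): lcm = uvw. S = -56/33uw + 6/11vw - 2/11w² - 4/3u - 6/11w.
  leading term uw: no divisor's leading term divides it; move -56/33uw to the remainder.
  leading term vw: subtract (-6/11)·f_2 from 6/11vw - 2/11w² - 4/3u - 6/11w → -2/11w² - 4/3u - 14/11w - 8/11
  leading term w²: no divisor's leading term divides it; move -2/11w² to the remainder.
  leading term u: no divisor's leading term divides it; move -4/3u to the remainder.
  leading term w: no divisor's leading term divides it; move -14/11w to the remainder.
  leading term 1: no divisor's leading term divides it; move -8/11 to the remainder.
  remainder -56/33uw - 2/11w² - 4/3u - 14/11w - 8/11 ≠ 0; add h_3 = -56/33uw - 2/11w² - 4/3u - 14/11w - 8/11 to the basis.

The other S-polynomials (S(f_1,h_3), S(f_2,h_3)) all reduce to 0 modulo the current basis, so we have a Gröbner basis.
Inter-reduce: drop elements whose leading term is divisible by another's, tail-reduce, and make monic.
Reduced Gröbner basis: {uv - 4/11u + 6/11v - 2/11w - 6/11, uw + 3/28w² + 11/14u + ¾w + 3/7, vw + 4/3w + 4/3}.
Label its elements g_1 = uv - 4/11u + 6/11v - 2/11w - 6/11, g_2 = uw + 3/28w² + 11/14u + ¾w + 3/7, g_3 = vw + 4/3w + 4/3.

Reduce p = 4uv - 5 modulo G:
  leading term uv: subtract (4)·g_1 from 4uv - 5 → 16/11u - 24/11v + 8/11w - 31/11
  leading term u: no divisor's leading term divides it; move 16/11u to the remainder.
  leading term v: no divisor's leading term divides it; move -24/11v to the remainder.
  leading term w: no divisor's leading term divides it; move 8/11w to the remainder.
  leading term 1: no divisor's leading term divides it; move -31/11 to the remainder.
  normal form = 16/11u - 24/11v + 8/11w - 31/11.
The normal form is nonzero, so p ∉ I. Since p minus its normal form lies in I, I + (p) = I + (r) where r = 16/11u - 24/11v + 8/11w - 31/11; decide whether this ideal is the whole ring.
Run Buchberger on G together with r (pairs among the g_i already reduce to 0 since G is a Gröbner basis):
g_1 = uv - 4/11u + 6/11v - 2/11w - 6/11, LT = uv.
g_2 = uw + 3/28w² + 11/14u + ¾w + 3/7, LT = uw.
g_3 = vw + 4/3w + 4/3, LT = vw.
r = 16/11u - 24/11v + 8/11w - 31/11, LT = u.

S(g_1,r): lcm = uv. S = 3/2v² - ½vw - 4/11u + 437/176v - 2/11w - 6/11.
  leading term v²: no divisor's leading term divides it; move 3/2v² to the remainder.
  leading term vw: subtract (-½)·g_3 from -½vw - 4/11u + 437/176v - 2/11w - 6/11 → -4/11u + 437/176v + 16/33w + 4/33
  leading term u: subtract (-¼)·r from -4/11u + 437/176v + 16/33w + 4/33 → 31/16v + ⅔w - 7/12
  leading term v: no divisor's leading term divides it; move 31/16v to the remainder.
  leading term w: no divisor's leading term divides it; move ⅔w to the remainder.
  leading term 1: no divisor's leading term divides it; move -7/12 to the remainder.
  remainder 3/2v² + 31/16v + ⅔w - 7/12 ≠ 0; add m_5 = 3/2v² + 31/16v + ⅔w - 7/12 to the basis.

S(g_2,r): lcm = uw. S = 3/2vw - 11/28w² + 11/14u + 43/16w + 3/7.
  leading term vw: subtract (3/2)·g_3 from 3/2vw - 11/28w² + 11/14u + 43/16w + 3/7 → -11/28w² + 11/14u + 11/16w - 11/7
  leading term w²: no divisor's leading term divides it; move -11/28w² to the remainder.
  leading term u: subtract (121/224)·r from 11/14u + 11/16w - 11/7 → 33/28v + 33/112w - 11/224
  leading term v: no divisor's leading term divides it; move 33/28v to the remainder.
  leading term w: no divisor's leading term divides it; move 33/112w to the remainder.
  leading term 1: no divisor's leading term divides it; move -11/224 to the remainder.
  remainder -11/28w² + 33/28v + 33/112w - 11/224 ≠ 0; add m_6 = -11/28w² + 33/28v + 33/112w - 11/224 to the basis.

The other S-polynomials (S(g_1,g_2), S(g_1,g_3), S(g_2,g_3), S(g_3,r), S(g_1,m_5), S(g_2,m_5), S(g_3,m_5), S(r,m_5), S(g_1,m_6), S(g_2,m_6), S(g_3,m_6), S(r,m_6), S(m_5,m_6)) all reduce to 0 modulo the current basis, so we have a Gröbner basis.
Inter-reduce: drop elements whose leading term is divisible by another's, tail-reduce, and make monic.
Reduced Gröbner basis: {v² + 31/24v + 4/9w - 7/18, vw + 4/3w + 4/3, w² - 3v - ¾w + ⅛, u - 3/2v + ½w - 31/16}.
The reduced Gröbner basis of I + (p) is {v² + 31/24v + 4/9w - 7/18, vw + 4/3w + 4/3, w² - 3v - ¾w + ⅛, u - 3/2v + ½w - 31/16} ≠ {1}, a proper ideal, so the enlarged system stays consistent: p is independent of I, with normal form 16/11u - 24/11v + 8/11w - 31/11.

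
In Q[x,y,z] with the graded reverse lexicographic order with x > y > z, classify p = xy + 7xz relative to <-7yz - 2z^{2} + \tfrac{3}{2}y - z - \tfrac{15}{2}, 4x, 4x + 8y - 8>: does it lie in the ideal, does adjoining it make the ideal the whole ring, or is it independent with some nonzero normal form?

xy + 7xz lies in I (it reduces to 0).

First compute the reduced Gröbner basis of I by Buchberger's algorithm.
f_1 = -7yz - 2z^{2} + \tfrac{3}{2}y - z - \tfrac{15}{2}, LT = yz.
f_2 = 4x, LT = x.
f_3 = 4x + 8y - 8, LT = x.

S(f_2,f_3): lcm = x. S = -2y + 2.
  leading term y: no divisor's leading term divides it; move -2y to the remainder.
  leading term 1: no divisor's leading term divides it; move 2 to the remainder.
  remainder -2y + 2 ≠ 0; add h_4 = -2y + 2 to the basis.

S(f_1,h_4): lcm = yz. S = \tfrac{2}{7}z^{2} - \tfrac{3}{14}y + \tfrac{8}{7}z + \tfrac{15}{14}.
  leading term z^{2}: no divisor's leading term divides it; move \tfrac{2}{7}z^{2} to the remainder.
  leading term y: subtract (\tfrac{3}{28})·h_4 from -\tfrac{3}{14}y + \tfrac{8}{7}z + \tfrac{15}{14} → \tfrac{8}{7}z + \tfrac{6}{7}
  leading term z: no divisor's leading term divides it; move \tfrac{8}{7}z to the remainder.
  leading term 1: no divisor's leading term divides it; move \tfrac{6}{7} to the remainder.
  remainder \tfrac{2}{7}z^{2} + \tfrac{8}{7}z + \tfrac{6}{7} ≠ 0; add h_5 = \tfrac{2}{7}z^{2} + \tfrac{8}{7}z + \tfrac{6}{7} to the basis.

The other S-polynomials (S(f_1,f_2), S(f_1,f_3), S(f_2,h_4), S(f_3,h_4), S(f_1,h_5), S(f_2,h_5), S(f_3,h_5), S(h_4,h_5)) all reduce to 0 modulo the current basis, so we have a Gröbner basis.
Inter-reduce: drop elements whose leading term is divisible by another's, tail-reduce, and make monic.
Reduced Gröbner basis: {z^{2} + 4z + 3, x, y - 1}.
Label its elements g_1 = z^{2} + 4z + 3, g_2 = x, g_3 = y - 1.

Reduce p = xy + 7xz modulo G:
  leading term xy: subtract (y)·g_2 from xy + 7xz → 7xz
  leading term xz: subtract (7z)·g_2 from 7xz → 0
  normal form = 0.
Since the normal form is 0, p ∈ I.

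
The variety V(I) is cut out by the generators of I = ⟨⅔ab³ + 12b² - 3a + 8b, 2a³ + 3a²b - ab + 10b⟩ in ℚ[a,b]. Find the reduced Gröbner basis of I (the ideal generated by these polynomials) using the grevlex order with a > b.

Buchberger's algorithm terminates because the ascending chain of leading-term ideals stabilizes.

f_1 = ⅔ab³ + 12b² - 3a + 8b, LT = ab³.
f_2 = 2a³ + 3a²b - ab + 10b, LT = a³.

S(f_1,f_2): lcm = a³b³. S = -3/2a²b⁴ + ½ab⁴ + 18a²b² - 5b⁴ - 9/2a³ + 12a²b.
  reduce S modulo (f_1, f_2):
  remainder 18a²b² - 5b⁴ + 12a²b + 18ab² - 9b³ - 492b² + 243/2a - 603/2b ≠ 0; add g_3 = 18a²b² - 5b⁴ + 12a²b + 18ab² - 9b³ - 492b² + 243/2a - 603/2b to the basis.

S(f_1,g_3): lcm = a²b³. S = 5/18b⁵ - ⅔a²b² - ab³ + ½b⁴ + 18ab² + 82/3b³ - 9/2a² + 21/4ab + 67/4b².
  reduce S modulo (f_1, f_2, g_3):
  remainder 5/18b⁵ + 17/54b⁴ + 4/9a²b + 56/3ab² + 27b³ - 9/2a² + 21/4ab + 595/36b² + ⅚b ≠ 0; add g_4 = 5/18b⁵ + 17/54b⁴ + 4/9a²b + 56/3ab² + 27b³ - 9/2a² + 21/4ab + 595/36b² + ⅚b to the basis.

The other S-polynomials (S(f_2,g_3), S(f_1,g_4), S(f_2,g_4), S(g_3,g_4)) all reduce to 0 modulo the current basis, so we have a Gröbner basis.

G = {b⁵ + 17/15b⁴ + 8/5a²b + 336/5ab² + 486/5b³ - 81/5a² + 189/10ab + 119/2b² + 3b, a²b² - 5/18b⁴ + ⅔a²b + ab² - ½b³ - 82/3b² + 27/4a - 67/4b, ab³ + 18b² - 9/2a + 12b, a³ + 3/2a²b - ½ab + 5b}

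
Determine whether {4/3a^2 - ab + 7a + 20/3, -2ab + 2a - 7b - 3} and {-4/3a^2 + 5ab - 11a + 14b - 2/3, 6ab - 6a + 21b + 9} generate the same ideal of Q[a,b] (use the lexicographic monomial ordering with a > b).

Yes, the ideals are equal.

For a fixed monomial order, each ideal has a unique reduced Gröbner basis; comparing bases decides equality.
Buchberger on the first generating set:
f_1 = 4/3a^2 - ab + 7a + 20/3, LT = a^2.
f_2 = -2ab + 2a - 7b - 3, LT = ab.

S(f_1,f_2): lcm = a^2b. S = a^2 - 3/4ab^2 + 7/4ab - 3/2a + 5b.
  leading term a^2: subtract (3/4)·f_1 from a^2 - 3/4ab^2 + 7/4ab - 3/2a + 5b → -3/4ab^2 + 5/2ab - 27/4a + 5b - 5
  leading term ab^2: subtract (3/8b)·f_2 from -3/4ab^2 + 5/2ab - 27/4a + 5b - 5 → 7/4ab - 27/4a + 21/8b^2 + 49/8b - 5
  leading term ab: subtract (-7/8)·f_2 from 7/4ab - 27/4a + 21/8b^2 + 49/8b - 5 → -5a + 21/8b^2 - 61/8
  leading term a: no divisor's leading term divides it; move -5a to the remainder.
  leading term b^2: no divisor's leading term divides it; move 21/8b^2 to the remainder.
  leading term 1: no divisor's leading term divides it; move -61/8 to the remainder.
  remainder -5a + 21/8b^2 - 61/8 ≠ 0; add g_3 = -5a + 21/8b^2 - 61/8 to the basis.

S(f_1,g_3): lcm = a^2. S = 21/40ab^2 - 3/4ab + 149/40a + 5.
  leading term ab^2: subtract (-21/80b)·f_2 from 21/40ab^2 - 3/4ab + 149/40a + 5 → -9/40ab + 149/40a - 147/80b^2 - 63/80b + 5
  leading term ab: subtract (9/80)·f_2 from -9/40ab + 149/40a - 147/80b^2 - 63/80b + 5 → 7/2a - 147/80b^2 + 427/80
  leading term a: subtract (-7/10)·g_3 from 7/2a - 147/80b^2 + 427/80 → 0
  remainder 0.

S(f_2,g_3): lcm = ab. S = -a + 21/40b^3 + 79/40b + 3/2.
  leading term a: subtract (1/5)·g_3 from -a + 21/40b^3 + 79/40b + 3/2 → 21/40b^3 - 21/40b^2 + 79/40b + 121/40
  leading term b^3: no divisor's leading term divides it; move 21/40b^3 to the remainder.
  leading term b^2: no divisor's leading term divides it; move -21/40b^2 to the remainder.
  leading term b: no divisor's leading term divides it; move 79/40b to the remainder.
  leading term 1: no divisor's leading term divides it; move 121/40 to the remainder.
  remainder 21/40b^3 - 21/40b^2 + 79/40b + 121/40 ≠ 0; add g_4 = 21/40b^3 - 21/40b^2 + 79/40b + 121/40 to the basis.

S(f_1,g_4): leading monomials are coprime, so the S-polynomial reduces to 0 (Buchberger's first criterion).
S(f_2,g_4): lcm = ab^3. S = -79/21ab - 121/21a + 7/2b^3 + 3/2b^2.
  leading term ab: subtract (79/42)·f_2 from -79/21ab - 121/21a + 7/2b^3 + 3/2b^2 → -200/21a + 7/2b^3 + 3/2b^2 + 79/6b + 79/14
  leading term a: subtract (40/21)·g_3 from -200/21a + 7/2b^3 + 3/2b^2 + 79/6b + 79/14 → 7/2b^3 - 7/2b^2 + 79/6b + 121/6
  leading term b^3: subtract (20/3)·g_4 from 7/2b^3 - 7/2b^2 + 79/6b + 121/6 → 0
  remainder 0.

S(g_3,g_4): leading monomials are coprime, so the S-polynomial reduces to 0 (Buchberger's first criterion).
Every S-polynomial of the final basis reduces to 0, so we have a Gröbner basis.
Inter-reduce: drop elements whose leading term is divisible by another's, tail-reduce, and make monic.
Reduced Gröbner basis: {a - 21/40b^2 + 61/40, b^3 - b^2 + 79/21b + 121/21}.

Buchberger on the second generating set:
h_1 = -4/3a^2 + 5ab - 11a + 14b - 2/3, LT = a^2.
h_2 = 6ab - 6a + 21b + 9, LT = ab.

S(h_1,h_2): lcm = a^2b. S = a^2 - 15/4ab^2 + 19/4ab - 3/2a - 21/2b^2 + 1/2b.
  leading term a^2: subtract (-3/4)·h_1 from a^2 - 15/4ab^2 + 19/4ab - 3/2a - 21/2b^2 + 1/2b → -15/4ab^2 + 17/2ab - 39/4a - 21/2b^2 + 11b - 1/2
  leading term ab^2: subtract (-5/8b)·h_2 from -15/4ab^2 + 17/2ab - 39/4a - 21/2b^2 + 11b - 1/2 → 19/4ab - 39/4a + 21/8b^2 + 133/8b - 1/2
  leading term ab: subtract (19/24)·h_2 from 19/4ab - 39/4a + 21/8b^2 + 133/8b - 1/2 → -5a + 21/8b^2 - 61/8
  leading term a: no divisor's leading term divides it; move -5a to the remainder.
  leading term b^2: no divisor's leading term divides it; move 21/8b^2 to the remainder.
  leading term 1: no divisor's leading term divides it; move -61/8 to the remainder.
  remainder -5a + 21/8b^2 - 61/8 ≠ 0; add k_3 = -5a + 21/8b^2 - 61/8 to the basis.

S(h_1,k_3): lcm = a^2. S = 21/40ab^2 - 15/4ab + 269/40a - 21/2b + 1/2.
  leading term ab^2: subtract (7/80b)·h_2 from 21/40ab^2 - 15/4ab + 269/40a - 21/2b + 1/2 → -129/40ab + 269/40a - 147/80b^2 - 903/80b + 1/2
  leading term ab: subtract (-43/80)·h_2 from -129/40ab + 269/40a - 147/80b^2 - 903/80b + 1/2 → 7/2a - 147/80b^2 + 427/80
  leading term a: subtract (-7/10)·k_3 from 7/2a - 147/80b^2 + 427/80 → 0
  remainder 0.

S(h_2,k_3): lcm = ab. S = -a + 21/40b^3 + 79/40b + 3/2.
  leading term a: subtract (1/5)·k_3 from -a + 21/40b^3 + 79/40b + 3/2 → 21/40b^3 - 21/40b^2 + 79/40b + 121/40
  leading term b^3: no divisor's leading term divides it; move 21/40b^3 to the remainder.
  leading term b^2: no divisor's leading term divides it; move -21/40b^2 to the remainder.
  leading term b: no divisor's leading term divides it; move 79/40b to the remainder.
  leading term 1: no divisor's leading term divides it; move 121/40 to the remainder.
  remainder 21/40b^3 - 21/40b^2 + 79/40b + 121/40 ≠ 0; add k_4 = 21/40b^3 - 21/40b^2 + 79/40b + 121/40 to the basis.

S(h_1,k_4): leading monomials are coprime, so the S-polynomial reduces to 0 (Buchberger's first criterion).
S(h_2,k_4): lcm = ab^3. S = -79/21ab - 121/21a + 7/2b^3 + 3/2b^2.
  leading term ab: subtract (-79/126)·h_2 from -79/21ab - 121/21a + 7/2b^3 + 3/2b^2 → -200/21a + 7/2b^3 + 3/2b^2 + 79/6b + 79/14
  leading term a: subtract (40/21)·k_3 from -200/21a + 7/2b^3 + 3/2b^2 + 79/6b + 79/14 → 7/2b^3 - 7/2b^2 + 79/6b + 121/6
  leading term b^3: subtract (20/3)·k_4 from 7/2b^3 - 7/2b^2 + 79/6b + 121/6 → 0
  remainder 0.

S(k_3,k_4): leading monomials are coprime, so the S-polynomial reduces to 0 (Buchberger's first criterion).
Every S-polynomial of the final basis reduces to 0, so we have a Gröbner basis.
Inter-reduce: drop elements whose leading term is divisible by another's, tail-reduce, and make monic.
Reduced Gröbner basis: {a - 21/40b^2 + 61/40, b^3 - b^2 + 79/21b + 121/21}.

These coincide, so the ideals are equal.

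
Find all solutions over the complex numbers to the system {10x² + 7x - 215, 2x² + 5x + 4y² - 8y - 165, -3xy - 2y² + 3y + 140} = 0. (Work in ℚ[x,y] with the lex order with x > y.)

{(-5, -5)}

Compute a lex Gröbner basis by Buchberger's algorithm.
f_1 = 10x² + 7x - 215, LT = x².
f_2 = 2x² + 5x + 4y² - 8y - 165, LT = x².
f_3 = -3xy - 2y² + 3y + 140, LT = xy.

S(f_1,f_2): lcm = x². S = -9/5x - 2y² + 4y + 61.
  leading term x: no divisor's leading term divides it; move -9/5x to the remainder.
  leading term y²: no divisor's leading term divides it; move -2y² to the remainder.
  leading term y: no divisor's leading term divides it; move 4y to the remainder.
  leading term 1: no divisor's leading term divides it; move 61 to the remainder.
  remainder -9/5x - 2y² + 4y + 61 ≠ 0; add h_4 = -9/5x - 2y² + 4y + 61 to the basis.

S(f_1,f_3): lcm = x²y. S = -⅔xy² + 17/10xy + 140/3x - 43/2y.
  leading term xy²: subtract (2/9y)·f_3 from -⅔xy² + 17/10xy + 140/3x - 43/2y → 17/10xy + 140/3x + 4/9y³ - ⅔y² - 947/18y
  leading term xy: subtract (-17/30)·f_3 from 17/10xy + 140/3x + 4/9y³ - ⅔y² - 947/18y → 140/3x + 4/9y³ - 9/5y² - 2291/45y + 238/3
  leading term x: subtract (-700/27)·h_4 from 140/3x + 4/9y³ - 9/5y² - 2291/45y + 238/3 → 4/9y³ - 7243/135y² + 7127/135y + 44842/27
  leading term y³: no divisor's leading term divides it; move 4/9y³ to the remainder.
  leading term y²: no divisor's leading term divides it; move -7243/135y² to the remainder.
  leading term y: no divisor's leading term divides it; move 7127/135y to the remainder.
  leading term 1: no divisor's leading term divides it; move 44842/27 to the remainder.
  remainder 4/9y³ - 7243/135y² + 7127/135y + 44842/27 ≠ 0; add h_5 = 4/9y³ - 7243/135y² + 7127/135y + 44842/27 to the basis.

S(f_2,f_3): lcm = x²y. S = -⅔xy² + 7/2xy + 140/3x + 2y³ - 4y² - 165/2y.
  leading term xy²: subtract (2/9y)·f_3 from -⅔xy² + 7/2xy + 140/3x + 2y³ - 4y² - 165/2y → 7/2xy + 140/3x + 22/9y³ - 14/3y² - 2045/18y
  leading term xy: subtract (-7/6)·f_3 from 7/2xy + 140/3x + 22/9y³ - 14/3y² - 2045/18y → 140/3x + 22/9y³ - 7y² - 991/9y + 490/3
  leading term x: subtract (-700/27)·h_4 from 140/3x + 22/9y³ - 7y² - 991/9y + 490/3 → 22/9y³ - 1589/27y² - 173/27y + 47110/27
  leading term y³: subtract (11/2)·h_5 from 22/9y³ - 1589/27y² - 173/27y + 47110/27 → 7087/30y² - 8903/30y - 22169/3
  leading term y²: no divisor's leading term divides it; move 7087/30y² to the remainder.
  leading term y: no divisor's leading term divides it; move -8903/30y to the remainder.
  leading term 1: no divisor's leading term divides it; move -22169/3 to the remainder.
  remainder 7087/30y² - 8903/30y - 22169/3 ≠ 0; add h_6 = 7087/30y² - 8903/30y - 22169/3 to the basis.

S(f_1,h_4): lcm = x². S = -10/9xy² + 20/9xy + 3113/90x - 43/2.
  leading term xy²: subtract (10/27y)·f_3 from -10/9xy² + 20/9xy + 3113/90x - 43/2 → 20/9xy + 3113/90x + 20/27y³ - 10/9y² - 1400/27y - 43/2
  leading term xy: subtract (-20/27)·f_3 from 20/9xy + 3113/90x + 20/27y³ - 10/9y² - 1400/27y - 43/2 → 3113/90x + 20/27y³ - 70/27y² - 1340/27y + 4439/54
  leading term x: subtract (-3113/162)·h_4 from 3113/90x + 20/27y³ - 70/27y² - 1340/27y + 4439/54 → 20/27y³ - 3323/81y² + 2206/81y + 101605/81
  leading term y³: subtract (5/3)·h_5 from 20/27y³ - 3323/81y² + 2206/81y + 101605/81 → 3920/81y² - 4921/81y - 122605/81
  leading term y²: subtract (39200/191349)·h_6 from 3920/81y² - 4921/81y - 122605/81 → 2737/63783y + 13685/63783
  leading term y: no divisor's leading term divides it; move 2737/63783y to the remainder.
  leading term 1: no divisor's leading term divides it; move 13685/63783 to the remainder.
  remainder 2737/63783y + 13685/63783 ≠ 0; add h_7 = 2737/63783y + 13685/63783 to the basis.

The other S-polynomials (S(f_2,h_4), S(f_3,h_4), S(f_1,h_5), S(f_2,h_5), S(f_3,h_5), S(h_4,h_5), S(f_1,h_6), S(f_2,h_6), S(f_3,h_6), S(h_4,h_6), S(h_5,h_6), S(f_1,h_7), S(f_2,h_7), S(f_3,h_7), S(h_4,h_7), S(h_5,h_7), S(h_6,h_7)) all reduce to 0 modulo the current basis, so we have a Gröbner basis.
Inter-reduce: drop elements whose leading term is divisible by another's, tail-reduce, and make monic.
Reduced Gröbner basis: {x + 5, y + 5}.

A lex Gröbner basis eliminates variables successively. Here y + 5 depends only on y, with roots {-5}; lifting each root through the earlier basis elements recovers the full solutions.
  y = -5: the earlier basis element becomes x + 5 = 0, giving x = -5 — point (-5, -5).
Zero-dimensionality of the ideal guarantees finitely many solutions over ℂ.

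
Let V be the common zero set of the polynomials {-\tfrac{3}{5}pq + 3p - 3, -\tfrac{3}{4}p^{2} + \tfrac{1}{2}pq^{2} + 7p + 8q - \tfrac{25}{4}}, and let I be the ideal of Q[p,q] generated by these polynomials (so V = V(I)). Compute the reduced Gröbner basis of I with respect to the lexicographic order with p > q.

f_1 = -\tfrac{3}{5}pq + 3p - 3, LT = pq.
f_2 = -\tfrac{3}{4}p^{2} + \tfrac{1}{2}pq^{2} + 7p + 8q - \tfrac{25}{4}, LT = p^{2}.

S(f_1,f_2): lcm = p^{2}q. S = -5p^{2} + \tfrac{2}{3}pq^{3} + \tfrac{28}{3}pq + 5p + \tfrac{32}{3}q^{2} - \tfrac{25}{3}q.
  leading term p^{2}: subtract (\tfrac{20}{3})·f_2 from -5p^{2} + \tfrac{2}{3}pq^{3} + \tfrac{28}{3}pq + 5p + \tfrac{32}{3}q^{2} - \tfrac{25}{3}q → \tfrac{2}{3}pq^{3} - \tfrac{10}{3}pq^{2} + \tfrac{28}{3}pq - \tfrac{125}{3}p + \tfrac{32}{3}q^{2} - \tfrac{185}{3}q + \tfrac{125}{3}
  leading term pq^{3}: subtract (-\tfrac{10}{9}q^{2})·f_1 from \tfrac{2}{3}pq^{3} - \tfrac{10}{3}pq^{2} + \tfrac{28}{3}pq - \tfrac{125}{3}p + \tfrac{32}{3}q^{2} - \tfrac{185}{3}q + \tfrac{125}{3} → \tfrac{28}{3}pq - \tfrac{125}{3}p + \tfrac{22}{3}q^{2} - \tfrac{185}{3}q + \tfrac{125}{3}
  leading term pq: subtract (-\tfrac{140}{9})·f_1 from \tfrac{28}{3}pq - \tfrac{125}{3}p + \tfrac{22}{3}q^{2} - \tfrac{185}{3}q + \tfrac{125}{3} → 5p + \tfrac{22}{3}q^{2} - \tfrac{185}{3}q - 5
  leading term p: no divisor's leading term divides it; move 5p to the remainder.
  leading term q^{2}: no divisor's leading term divides it; move \tfrac{22}{3}q^{2} to the remainder.
  leading term q: no divisor's leading term divides it; move -\tfrac{185}{3}q to the remainder.
  leading term 1: no divisor's leading term divides it; move -5 to the remainder.
  remainder 5p + \tfrac{22}{3}q^{2} - \tfrac{185}{3}q - 5 ≠ 0; add g_3 = 5p + \tfrac{22}{3}q^{2} - \tfrac{185}{3}q - 5 to the basis.

S(f_1,g_3): lcm = pq. S = -5p - \tfrac{22}{15}q^{3} + \tfrac{37}{3}q^{2} + q + 5.
  leading term p: subtract (-1)·g_3 from -5p - \tfrac{22}{15}q^{3} + \tfrac{37}{3}q^{2} + q + 5 → -\tfrac{22}{15}q^{3} + \tfrac{59}{3}q^{2} - \tfrac{182}{3}q
  leading term q^{3}: no divisor's leading term divides it; move -\tfrac{22}{15}q^{3} to the remainder.
  leading term q^{2}: no divisor's leading term divides it; move \tfrac{59}{3}q^{2} to the remainder.
  leading term q: no divisor's leading term divides it; move -\tfrac{182}{3}q to the remainder.
  remainder -\tfrac{22}{15}q^{3} + \tfrac{59}{3}q^{2} - \tfrac{182}{3}q ≠ 0; add g_4 = -\tfrac{22}{15}q^{3} + \tfrac{59}{3}q^{2} - \tfrac{182}{3}q to the basis.

The other S-polynomials (S(f_2,g_3), S(f_1,g_4), S(f_2,g_4), S(g_3,g_4)) all reduce to 0 modulo the current basis, so we have a Gröbner basis.
Inter-reduce: drop elements whose leading term is divisible by another's, tail-reduce, and make monic.

G = {p + \tfrac{22}{15}q^{2} - \tfrac{37}{3}q - 1, q^{3} - \tfrac{295}{22}q^{2} + \tfrac{455}{11}q}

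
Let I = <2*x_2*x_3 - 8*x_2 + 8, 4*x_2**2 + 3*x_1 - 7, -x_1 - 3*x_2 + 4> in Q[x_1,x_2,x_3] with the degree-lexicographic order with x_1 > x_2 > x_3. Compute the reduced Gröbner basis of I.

G = {x_3**2 - 4/5*x_3, x_1 + 15/16*x_3 - 1, x_2 - 5/16*x_3 - 1}

f_1 = 2*x_2*x_3 - 8*x_2 + 8, LT = x_2*x_3.
f_2 = 4*x_2**2 + 3*x_1 - 7, LT = x_2**2.
f_3 = -x_1 - 3*x_2 + 4, LT = x_1.

S(f_1,f_2): lcm = x_2**2*x_3. S = -3/4*x_1*x_3 - 4*x_2**2 + 4*x_2 + 7/4*x_3.
  leading term x_1*x_3: subtract (3/4*x_3)·f_3 from -3/4*x_1*x_3 - 4*x_2**2 + 4*x_2 + 7/4*x_3 → -4*x_2**2 + 9/4*x_2*x_3 + 4*x_2 - 5/4*x_3
  leading term x_2**2: subtract (-1)·f_2 from -4*x_2**2 + 9/4*x_2*x_3 + 4*x_2 - 5/4*x_3 → 9/4*x_2*x_3 + 3*x_1 + 4*x_2 - 5/4*x_3 - 7
  leading term x_2*x_3: subtract (9/8)·f_1 from 9/4*x_2*x_3 + 3*x_1 + 4*x_2 - 5/4*x_3 - 7 → 3*x_1 + 13*x_2 - 5/4*x_3 - 16
  leading term x_1: subtract (-3)·f_3 from 3*x_1 + 13*x_2 - 5/4*x_3 - 16 → 4*x_2 - 5/4*x_3 - 4
  leading term x_2: no divisor's leading term divides it; move 4*x_2 to the remainder.
  leading term x_3: no divisor's leading term divides it; move -5/4*x_3 to the remainder.
  leading term 1: no divisor's leading term divides it; move -4 to the remainder.
  remainder 4*x_2 - 5/4*x_3 - 4 ≠ 0; add g_4 = 4*x_2 - 5/4*x_3 - 4 to the basis.

S(f_1,g_4): lcm = x_2*x_3. S = 5/16*x_3**2 - 4*x_2 + x_3 + 4.
  leading term x_3**2: no divisor's leading term divides it; move 5/16*x_3**2 to the remainder.
  leading term x_2: subtract (-1)·g_4 from -4*x_2 + x_3 + 4 → -1/4*x_3
  leading term x_3: no divisor's leading term divides it; move -1/4*x_3 to the remainder.
  remainder 5/16*x_3**2 - 1/4*x_3 ≠ 0; add g_5 = 5/16*x_3**2 - 1/4*x_3 to the basis.

The other S-polynomials (S(f_1,f_3), S(f_2,f_3), S(f_2,g_4), S(f_3,g_4), S(f_1,g_5), S(f_2,g_5), S(f_3,g_5), S(g_4,g_5)) all reduce to 0 modulo the current basis, so we have a Gröbner basis.
Inter-reduce: drop elements whose leading term is divisible by another's, tail-reduce, and make monic.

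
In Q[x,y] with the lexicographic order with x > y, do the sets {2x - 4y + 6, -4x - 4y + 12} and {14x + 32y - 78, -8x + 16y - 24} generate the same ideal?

Yes, the ideals are equal.

Equality of ideals is decidable: compute both reduced Gröbner bases (unique for the ordering) and check whether they agree.
Buchberger on the first generating set:
f_1 = 2x - 4y + 6, LT = x.
f_2 = -4x - 4y + 12, LT = x.

S(f_1,f_2): lcm = x. S = -3y + 6.
  leading term y: no divisor's leading term divides it; move -3y to the remainder.
  leading term 1: no divisor's leading term divides it; move 6 to the remainder.
  remainder -3y + 6 ≠ 0; add g_3 = -3y + 6 to the basis.

The other S-polynomials (S(f_1,g_3), S(f_2,g_3)) all reduce to 0 modulo the current basis, so we have a Gröbner basis.
Inter-reduce: drop elements whose leading term is divisible by another's, tail-reduce, and make monic.
Reduced Gröbner basis: {x - 1, y - 2}.

Buchberger on the second generating set:
h_1 = 14x + 32y - 78, LT = x.
h_2 = -8x + 16y - 24, LT = x.

S(h_1,h_2): lcm = x. S = \tfrac{30}{7}y - \tfrac{60}{7}.
  leading term y: no divisor's leading term divides it; move \tfrac{30}{7}y to the remainder.
  leading term 1: no divisor's leading term divides it; move -\tfrac{60}{7} to the remainder.
  remainder \tfrac{30}{7}y - \tfrac{60}{7} ≠ 0; add k_3 = \tfrac{30}{7}y - \tfrac{60}{7} to the basis.

The other S-polynomials (S(h_1,k_3), S(h_2,k_3)) all reduce to 0 modulo the current basis, so we have a Gröbner basis.
Inter-reduce: drop elements whose leading term is divisible by another's, tail-reduce, and make monic.
Reduced Gröbner basis: {x - 1, y - 2}.

These coincide, so the ideals are equal.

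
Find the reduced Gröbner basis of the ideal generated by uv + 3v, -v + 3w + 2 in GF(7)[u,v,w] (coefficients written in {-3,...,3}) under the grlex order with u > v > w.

G = {uw + 3u + 3w + 2, v - 3w - 2}

f_1 = uv + 3v, LT = uv.
f_2 = -v + 3w + 2, LT = v.

S(f_1,f_2): lcm = uv. S = 3uw + 2u + 3v.
  leading term uw: no divisor's leading term divides it; move 3uw to the remainder.
  leading term u: no divisor's leading term divides it; move 2u to the remainder.
  leading term v: subtract (-3)·f_2 from 3v → 2w - 1
  leading term w: no divisor's leading term divides it; move 2w to the remainder.
  leading term 1: no divisor's leading term divides it; move -1 to the remainder.
  remainder 3uw + 2u + 2w - 1 ≠ 0; add g_3 = 3uw + 2u + 2w - 1 to the basis.

The other S-polynomials (S(f_1,g_3), S(f_2,g_3)) all reduce to 0 modulo the current basis, so we have a Gröbner basis.
Inter-reduce: drop elements whose leading term is divisible by another's, tail-reduce, and make monic.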